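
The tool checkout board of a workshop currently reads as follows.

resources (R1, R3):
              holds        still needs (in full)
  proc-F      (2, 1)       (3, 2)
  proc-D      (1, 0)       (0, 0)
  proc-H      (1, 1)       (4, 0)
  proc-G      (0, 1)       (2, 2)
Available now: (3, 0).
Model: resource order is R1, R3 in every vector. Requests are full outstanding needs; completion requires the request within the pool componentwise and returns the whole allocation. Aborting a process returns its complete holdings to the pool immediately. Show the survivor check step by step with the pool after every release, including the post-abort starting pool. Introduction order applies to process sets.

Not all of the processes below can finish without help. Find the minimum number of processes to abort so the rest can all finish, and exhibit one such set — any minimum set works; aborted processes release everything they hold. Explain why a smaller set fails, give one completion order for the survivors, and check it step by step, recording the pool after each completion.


Abort proc-F.
Key observation: proc-G had no path to completion before; after the abort of proc-F ((2, 1) returned), step 2 is where it fits.
No smaller set exists: with zero aborts the deadlock remains.
Survivors finish in the order: proc-H, proc-G, proc-D. Walking it through (pool after the aborts first):
  pool = (5, 1)
  run proc-H (needs (4, 0), free (5, 1)); after release of (1, 1) the pool is (6, 2)
  run proc-G (needs (2, 2), free (6, 2)); after release of (0, 1) the pool is (6, 3)
  run proc-D (needs (0, 0), free (6, 3)); after release of (1, 0) the pool is (7, 3)


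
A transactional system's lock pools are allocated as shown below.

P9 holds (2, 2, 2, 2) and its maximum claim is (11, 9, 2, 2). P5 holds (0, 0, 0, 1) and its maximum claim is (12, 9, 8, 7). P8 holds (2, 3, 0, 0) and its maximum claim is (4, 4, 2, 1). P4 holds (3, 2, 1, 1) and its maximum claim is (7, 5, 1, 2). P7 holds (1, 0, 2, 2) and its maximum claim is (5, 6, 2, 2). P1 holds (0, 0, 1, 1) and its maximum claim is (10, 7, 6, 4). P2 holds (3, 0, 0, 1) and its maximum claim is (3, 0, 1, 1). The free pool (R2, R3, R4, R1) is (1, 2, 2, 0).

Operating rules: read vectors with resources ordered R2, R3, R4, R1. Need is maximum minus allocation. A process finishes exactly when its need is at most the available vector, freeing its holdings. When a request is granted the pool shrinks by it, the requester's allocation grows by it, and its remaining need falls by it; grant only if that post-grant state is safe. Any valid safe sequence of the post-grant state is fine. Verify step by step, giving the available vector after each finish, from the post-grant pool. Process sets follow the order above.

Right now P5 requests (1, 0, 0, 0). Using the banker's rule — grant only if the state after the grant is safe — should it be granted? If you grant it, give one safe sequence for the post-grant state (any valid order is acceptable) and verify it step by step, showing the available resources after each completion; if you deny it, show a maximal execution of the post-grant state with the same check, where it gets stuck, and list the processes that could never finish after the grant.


GRANT. The post-grant state is safe; one safe sequence: P2, P8, P4, P7, P9, P1, P5.
Key observation: granting shrinks the pool to (0, 2, 2, 0), yet P2 still fits and the chain goes through.
Check on the post-grant state, step by step:
  pool = (0, 2, 2, 0)
  P2 needs (0, 0, 1, 0) <= (0, 2, 2, 0) -> finishes; pool += (3, 0, 0, 1) = (3, 2, 2, 1)
  P8 needs (2, 1, 2, 1) <= (3, 2, 2, 1) -> finishes; pool += (2, 3, 0, 0) = (5, 5, 2, 1)
  P4 needs (4, 3, 0, 1) <= (5, 5, 2, 1) -> finishes; pool += (3, 2, 1, 1) = (8, 7, 3, 2)
  P7 needs (4, 6, 0, 0) <= (8, 7, 3, 2) -> finishes; pool += (1, 0, 2, 2) = (9, 7, 5, 4)
  P9 needs (9, 7, 0, 0) <= (9, 7, 5, 4) -> finishes; pool += (2, 2, 2, 2) = (11, 9, 7, 6)
  P1 needs (10, 7, 5, 3) <= (11, 9, 7, 6) -> finishes; pool += (0, 0, 1, 1) = (11, 9, 8, 7)
  P5 needs (11, 9, 8, 6) <= (11, 9, 8, 7) -> finishes; pool += (1, 0, 0, 1) = (12, 9, 8, 8)


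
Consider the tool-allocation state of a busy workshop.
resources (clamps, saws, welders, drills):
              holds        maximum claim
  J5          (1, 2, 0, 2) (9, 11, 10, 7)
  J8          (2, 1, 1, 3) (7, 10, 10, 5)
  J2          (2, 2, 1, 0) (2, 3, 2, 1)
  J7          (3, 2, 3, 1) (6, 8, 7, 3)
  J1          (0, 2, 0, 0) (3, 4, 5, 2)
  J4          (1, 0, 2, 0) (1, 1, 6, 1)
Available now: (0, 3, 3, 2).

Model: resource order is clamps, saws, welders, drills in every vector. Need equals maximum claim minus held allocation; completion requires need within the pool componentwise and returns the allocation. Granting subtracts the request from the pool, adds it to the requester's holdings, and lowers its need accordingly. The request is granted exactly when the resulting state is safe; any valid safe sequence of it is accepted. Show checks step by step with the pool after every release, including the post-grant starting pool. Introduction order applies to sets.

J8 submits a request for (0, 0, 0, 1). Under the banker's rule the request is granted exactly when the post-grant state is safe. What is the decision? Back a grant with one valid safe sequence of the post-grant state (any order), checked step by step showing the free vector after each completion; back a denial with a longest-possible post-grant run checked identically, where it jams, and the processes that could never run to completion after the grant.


DENY. Granting would leave the state unsafe.
Key observation: after J2, J4 the pool peaks at (3, 5, 6, 1), and each blocked process is short somewhere: J5 on clamps, saws, welders, drills; J8 on clamps, saws, welders; J7 on saws, drills; J1 on drills.
On the post-grant state, J2, J4 is a maximal run — nothing extends it. Walking it through:
  pool = (0, 3, 3, 1)
  run J2 (needs (0, 1, 1, 1), free (0, 3, 3, 1)); after release of (2, 2, 1, 0) the pool is (2, 5, 4, 1)
  run J4 (needs (0, 1, 4, 1), free (2, 5, 4, 1)); after release of (1, 0, 2, 0) the pool is (3, 5, 6, 1)
  J5 cannot run: need (8, 9, 10, 5) vs free (3, 5, 6, 1) (insufficient clamps, saws, welders and drills)
  J8 cannot run: need (5, 9, 9, 1) vs free (3, 5, 6, 1) (insufficient clamps, saws and welders)
  J7 cannot run: need (3, 6, 4, 2) vs free (3, 5, 6, 1) (insufficient saws and drills)
  J1 cannot run: need (3, 2, 5, 2) vs free (3, 5, 6, 1) (insufficient drills)
Processes that could never finish after the grant: J5, J8, J7 and J1.


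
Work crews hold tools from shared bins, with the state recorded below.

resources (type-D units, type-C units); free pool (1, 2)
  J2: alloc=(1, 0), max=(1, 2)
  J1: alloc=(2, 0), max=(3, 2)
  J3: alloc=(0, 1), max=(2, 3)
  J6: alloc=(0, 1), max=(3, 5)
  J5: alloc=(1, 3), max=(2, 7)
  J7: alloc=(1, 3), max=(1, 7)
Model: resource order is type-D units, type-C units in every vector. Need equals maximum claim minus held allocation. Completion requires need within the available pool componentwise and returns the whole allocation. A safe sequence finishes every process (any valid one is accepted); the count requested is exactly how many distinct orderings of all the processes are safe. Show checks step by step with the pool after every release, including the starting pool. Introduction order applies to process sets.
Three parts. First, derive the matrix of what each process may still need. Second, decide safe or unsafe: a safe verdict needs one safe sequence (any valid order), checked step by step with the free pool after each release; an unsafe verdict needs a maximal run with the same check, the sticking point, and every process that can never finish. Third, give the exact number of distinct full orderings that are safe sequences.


(1) Outstanding need per process (order type-D units, type-C units):
  J2: (0, 2)
  J1: (1, 2)
  J3: (2, 2)
  J6: (3, 4)
  J5: (1, 4)
  J7: (0, 4)
(2) UNSAFE — no complete ordering exists.
Key observation: once J2, J1, J3 finish, the pool peaks at (4, 3) — and every remaining process still needs more type-C units than that.
Going as far as possible: J2, J1, J3; after that, nothing fits. Check, step by step:
  pool = (1, 2)
  J2 needs (0, 2) <= (1, 2) -> finishes; pool += (1, 0) = (2, 2)
  J1 needs (1, 2) <= (2, 2) -> finishes; pool += (2, 0) = (4, 2)
  J3 needs (2, 2) <= (4, 2) -> finishes; pool += (0, 1) = (4, 3)
  blocked: J6 wants (3, 4), pool (4, 3) — not enough type-C units
  blocked: J5 wants (1, 4), pool (4, 3) — not enough type-C units
  blocked: J7 wants (0, 4), pool (4, 3) — not enough type-C units
Permanently blocked: J6, J5 and J7.
(3) Precisely 0 of the possible complete orderings are safe sequences.


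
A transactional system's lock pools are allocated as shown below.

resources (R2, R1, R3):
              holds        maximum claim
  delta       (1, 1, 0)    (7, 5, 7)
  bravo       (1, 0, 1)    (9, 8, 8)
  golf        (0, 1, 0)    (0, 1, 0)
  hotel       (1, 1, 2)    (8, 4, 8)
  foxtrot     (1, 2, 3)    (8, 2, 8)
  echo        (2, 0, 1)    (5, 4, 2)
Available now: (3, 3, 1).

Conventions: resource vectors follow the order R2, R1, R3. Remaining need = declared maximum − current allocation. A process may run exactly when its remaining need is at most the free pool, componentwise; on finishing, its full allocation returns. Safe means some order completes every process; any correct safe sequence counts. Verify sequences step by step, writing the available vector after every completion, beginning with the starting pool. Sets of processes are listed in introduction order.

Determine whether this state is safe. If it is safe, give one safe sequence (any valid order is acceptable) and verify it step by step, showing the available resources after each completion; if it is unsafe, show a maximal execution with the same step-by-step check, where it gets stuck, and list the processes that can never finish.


The state is UNSAFE.
Key observation: no order helps: past golf, echo, the free pool tops out at (5, 4, 2), below what each blocked process needs in R2.
Going as far as possible: golf, echo; after that, nothing fits. Step-by-step check:
  pool = (3, 3, 1)
  golf needs (0, 0, 0) <= (3, 3, 1) -> finishes; pool += (0, 1, 0) = (3, 4, 1)
  echo needs (3, 4, 1) <= (3, 4, 1) -> finishes; pool += (2, 0, 1) = (5, 4, 2)
  blocked: delta wants (6, 4, 7), pool (5, 4, 2) — not enough R2 and R3
  blocked: bravo wants (8, 8, 7), pool (5, 4, 2) — not enough R2, R1 and R3
  blocked: hotel wants (7, 3, 6), pool (5, 4, 2) — not enough R2 and R3
  blocked: foxtrot wants (7, 0, 5), pool (5, 4, 2) — not enough R2 and R3
Never able to finish: delta, bravo, hotel and foxtrot.


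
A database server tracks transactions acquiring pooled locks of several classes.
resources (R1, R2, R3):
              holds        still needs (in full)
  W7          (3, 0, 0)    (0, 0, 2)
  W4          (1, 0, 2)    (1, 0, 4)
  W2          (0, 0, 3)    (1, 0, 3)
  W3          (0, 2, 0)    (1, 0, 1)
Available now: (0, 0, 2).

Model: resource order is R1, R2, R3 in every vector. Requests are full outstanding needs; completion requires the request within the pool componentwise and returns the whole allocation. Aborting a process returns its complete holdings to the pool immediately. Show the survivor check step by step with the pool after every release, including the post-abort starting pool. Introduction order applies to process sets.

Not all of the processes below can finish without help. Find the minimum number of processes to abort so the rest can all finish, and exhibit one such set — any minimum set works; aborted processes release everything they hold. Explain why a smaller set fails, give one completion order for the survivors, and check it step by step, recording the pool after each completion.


Minimum abort set: W4.
Key observation: no ordering could ever have run W2 before the abort of W4; with (1, 0, 2) back in the pool it fits at step 3.
Why nothing smaller works: aborting no one leaves the state deadlocked as given.
One survivor order: W7, W3, W2. Step-by-step check (post-abort pool first):
  pool = (1, 0, 4)
  W7: need (0, 0, 2) fits (1, 0, 4); releases (3, 0, 0), pool now (4, 0, 4)
  W3: need (1, 0, 1) fits (4, 0, 4); releases (0, 2, 0), pool now (4, 2, 4)
  W2: need (1, 0, 3) fits (4, 2, 4); releases (0, 0, 3), pool now (4, 2, 7)


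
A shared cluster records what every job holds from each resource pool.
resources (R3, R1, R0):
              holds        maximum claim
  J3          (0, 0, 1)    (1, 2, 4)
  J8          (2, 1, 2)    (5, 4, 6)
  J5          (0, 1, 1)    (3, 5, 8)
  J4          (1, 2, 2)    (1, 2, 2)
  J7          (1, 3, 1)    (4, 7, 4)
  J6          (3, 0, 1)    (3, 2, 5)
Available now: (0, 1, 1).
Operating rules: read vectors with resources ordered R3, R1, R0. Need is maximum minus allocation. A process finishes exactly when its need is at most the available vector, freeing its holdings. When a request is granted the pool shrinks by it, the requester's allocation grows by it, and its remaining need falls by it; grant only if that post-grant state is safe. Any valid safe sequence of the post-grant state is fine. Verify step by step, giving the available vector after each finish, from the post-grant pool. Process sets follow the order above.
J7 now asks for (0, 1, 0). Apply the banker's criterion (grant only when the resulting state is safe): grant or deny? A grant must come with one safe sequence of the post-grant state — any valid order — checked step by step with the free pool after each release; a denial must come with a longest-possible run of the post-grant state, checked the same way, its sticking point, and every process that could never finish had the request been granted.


DENY — the pretend-granted state is unsafe.
Key observation: even finishing J4, J3, J6 leaves just (4, 2, 5) free — too little R1 for any of the remaining processes.
On the post-grant state, J4, J3, J6 is a maximal run — nothing extends it. Step-by-step check:
  pool = (0, 0, 1)
  run J4 (needs (0, 0, 0), free (0, 0, 1)); after release of (1, 2, 2) the pool is (1, 2, 3)
  run J3 (needs (1, 2, 3), free (1, 2, 3)); after release of (0, 0, 1) the pool is (1, 2, 4)
  run J6 (needs (0, 2, 4), free (1, 2, 4)); after release of (3, 0, 1) the pool is (4, 2, 5)
  blocked: J8 wants (3, 3, 4), pool (4, 2, 5) — not enough R1
  blocked: J5 wants (3, 4, 7), pool (4, 2, 5) — not enough R1 and R0
  blocked: J7 wants (3, 3, 3), pool (4, 2, 5) — not enough R1
Post-grant, the permanently blocked set is J8, J5 and J7.


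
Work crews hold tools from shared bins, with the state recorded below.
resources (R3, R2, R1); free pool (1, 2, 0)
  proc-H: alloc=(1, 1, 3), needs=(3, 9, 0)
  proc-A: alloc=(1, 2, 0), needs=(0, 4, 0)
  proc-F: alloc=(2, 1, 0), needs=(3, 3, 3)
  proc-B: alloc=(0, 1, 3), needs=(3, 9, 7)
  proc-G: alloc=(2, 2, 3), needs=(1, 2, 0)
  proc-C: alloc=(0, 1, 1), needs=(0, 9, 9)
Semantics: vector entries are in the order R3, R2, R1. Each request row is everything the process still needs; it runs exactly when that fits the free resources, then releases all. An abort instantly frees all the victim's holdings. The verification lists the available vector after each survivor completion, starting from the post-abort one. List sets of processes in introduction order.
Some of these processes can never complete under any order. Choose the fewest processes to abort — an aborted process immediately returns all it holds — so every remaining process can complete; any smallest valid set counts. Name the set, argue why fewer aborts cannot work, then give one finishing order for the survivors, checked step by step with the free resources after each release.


Minimum abort set: proc-H and proc-C.
Key observation: the deadlocked proc-B becomes finishable only because proc-H and proc-C released (1, 2, 4); it completes at step 4 below.
No one abort is enough; case by case: proc-H alone leaves proc-B blocked (short on R2 and R1); proc-A alone leaves proc-H blocked (short on R2); proc-F alone leaves proc-H blocked (short on R2); proc-B alone leaves proc-H blocked (short on R2); proc-G alone leaves proc-H blocked (short on R2); proc-C alone leaves proc-H blocked (short on R2).
One survivor order: proc-G, proc-A, proc-F, proc-B. Verifying each step (post-abort pool first):
  pool = (2, 4, 4)
  proc-G needs (1, 2, 0) <= (2, 4, 4) -> finishes; pool += (2, 2, 3) = (4, 6, 7)
  proc-A needs (0, 4, 0) <= (4, 6, 7) -> finishes; pool += (1, 2, 0) = (5, 8, 7)
  proc-F needs (3, 3, 3) <= (5, 8, 7) -> finishes; pool += (2, 1, 0) = (7, 9, 7)
  proc-B needs (3, 9, 7) <= (7, 9, 7) -> finishes; pool += (0, 1, 3) = (7, 10, 10)


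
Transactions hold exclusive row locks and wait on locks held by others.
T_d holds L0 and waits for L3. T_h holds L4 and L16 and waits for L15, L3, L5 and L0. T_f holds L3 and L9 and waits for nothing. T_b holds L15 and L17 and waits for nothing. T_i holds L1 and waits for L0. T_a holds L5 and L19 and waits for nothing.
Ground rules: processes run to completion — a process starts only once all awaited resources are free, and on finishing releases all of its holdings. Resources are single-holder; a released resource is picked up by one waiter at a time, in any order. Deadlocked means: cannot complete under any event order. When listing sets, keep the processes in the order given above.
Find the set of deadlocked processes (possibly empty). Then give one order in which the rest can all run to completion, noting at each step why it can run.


The deadlocked set is empty.
Key observation: all waits point, directly or indirectly, at processes that can finish, so nothing is permanently blocked.
The rest can finish in the order T_b, T_f, T_a, T_d, T_i, T_h.
Walking it through:
  T_b waits on nothing -> runs at once and releases L15 and L17
  T_f waits on nothing -> runs at once and releases L3 and L9
  T_a waits on nothing -> runs at once and releases L5 and L19
  run T_d (all its waits — L3 — are resolved); releases L0
  run T_i (all its waits — L0 — are resolved); releases L1
  run T_h (all its waits — L15, L3, L5 and L0 — are resolved); releases L4 and L16


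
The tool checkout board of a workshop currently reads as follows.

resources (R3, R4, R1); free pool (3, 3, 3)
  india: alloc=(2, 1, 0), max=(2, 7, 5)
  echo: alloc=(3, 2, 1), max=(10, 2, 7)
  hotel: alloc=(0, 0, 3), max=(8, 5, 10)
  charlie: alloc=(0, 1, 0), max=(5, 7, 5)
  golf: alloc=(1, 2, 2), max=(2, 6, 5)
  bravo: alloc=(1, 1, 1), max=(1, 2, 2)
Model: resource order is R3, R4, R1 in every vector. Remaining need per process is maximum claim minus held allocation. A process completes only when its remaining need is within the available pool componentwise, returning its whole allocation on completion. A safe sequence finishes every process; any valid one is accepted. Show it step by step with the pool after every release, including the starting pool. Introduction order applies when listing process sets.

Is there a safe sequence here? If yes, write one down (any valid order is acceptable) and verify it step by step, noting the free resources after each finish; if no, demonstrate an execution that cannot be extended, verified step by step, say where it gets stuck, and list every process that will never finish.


SAFE. One safe sequence: bravo, golf, india, echo, hotel, charlie.
Key observation: reading the order forward, golf is the first process whose need (1, 4, 3) meets the free pool (4, 4, 4) exactly on a resource it requests.
Check, step by step:
  pool = (3, 3, 3)
  bravo needs (0, 1, 1) <= (3, 3, 3) -> finishes; pool += (1, 1, 1) = (4, 4, 4)
  golf needs (1, 4, 3) <= (4, 4, 4) -> finishes; pool += (1, 2, 2) = (5, 6, 6)
  india needs (0, 6, 5) <= (5, 6, 6) -> finishes; pool += (2, 1, 0) = (7, 7, 6)
  echo needs (7, 0, 6) <= (7, 7, 6) -> finishes; pool += (3, 2, 1) = (10, 9, 7)
  hotel needs (8, 5, 7) <= (10, 9, 7) -> finishes; pool += (0, 0, 3) = (10, 9, 10)
  charlie needs (5, 6, 5) <= (10, 9, 10) -> finishes; pool += (0, 1, 0) = (10, 10, 10)


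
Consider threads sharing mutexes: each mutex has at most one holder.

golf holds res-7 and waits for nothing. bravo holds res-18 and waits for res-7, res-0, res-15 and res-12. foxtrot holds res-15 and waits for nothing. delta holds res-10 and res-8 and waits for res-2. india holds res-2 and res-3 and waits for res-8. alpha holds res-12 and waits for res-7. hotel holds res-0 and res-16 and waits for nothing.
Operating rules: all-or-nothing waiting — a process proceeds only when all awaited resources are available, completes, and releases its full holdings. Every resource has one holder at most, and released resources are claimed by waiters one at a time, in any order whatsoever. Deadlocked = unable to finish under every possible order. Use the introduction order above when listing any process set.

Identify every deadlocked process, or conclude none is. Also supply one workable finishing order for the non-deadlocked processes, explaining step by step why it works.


The deadlocked set is delta and india.
Key observation: the loop delta -> india -> delta blocks itself forever; no other process is dragged down with it.
One completion order for the rest: golf, alpha, hotel, foxtrot, bravo.
Step-by-step check:
  golf waits on nothing -> runs at once and releases res-7
  alpha waits on res-7 — all released -> runs and releases res-12
  hotel waits on nothing -> runs at once and releases res-0 and res-16
  foxtrot waits on nothing -> runs at once and releases res-15
  bravo waits on res-7, res-0, res-15 and res-12 — all released -> runs and releases res-18


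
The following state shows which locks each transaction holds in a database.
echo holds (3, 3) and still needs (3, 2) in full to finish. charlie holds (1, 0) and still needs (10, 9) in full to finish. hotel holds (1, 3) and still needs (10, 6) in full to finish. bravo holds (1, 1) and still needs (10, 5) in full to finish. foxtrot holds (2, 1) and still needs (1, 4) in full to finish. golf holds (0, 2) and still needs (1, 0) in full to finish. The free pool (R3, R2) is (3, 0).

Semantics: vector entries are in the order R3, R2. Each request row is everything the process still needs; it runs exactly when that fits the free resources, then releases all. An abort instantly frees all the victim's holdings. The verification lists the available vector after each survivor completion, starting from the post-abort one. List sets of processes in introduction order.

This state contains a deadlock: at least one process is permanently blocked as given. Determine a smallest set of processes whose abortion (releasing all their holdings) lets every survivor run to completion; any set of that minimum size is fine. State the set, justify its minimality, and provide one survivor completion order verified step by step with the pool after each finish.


The answer: abort charlie and bravo.
Key observation: no ordering could ever have run hotel before the abort of charlie and bravo; with (2, 1) back in the pool it fits at step 4.
No one abort is enough; case by case: echo alone leaves charlie blocked (short on R3 and R2); charlie alone leaves hotel blocked (short on R3); hotel alone leaves charlie blocked (short on R3); bravo alone leaves charlie blocked (short on R3 and R2); foxtrot alone leaves charlie blocked (short on R3 and R2); golf alone leaves charlie blocked (short on R3 and R2).
One survivor order: golf, echo, foxtrot, hotel. Verifying each step (post-abort pool first):
  pool = (5, 1)
  golf: need (1, 0) fits (5, 1); releases (0, 2), pool now (5, 3)
  echo: need (3, 2) fits (5, 3); releases (3, 3), pool now (8, 6)
  foxtrot: need (1, 4) fits (8, 6); releases (2, 1), pool now (10, 7)
  hotel: need (10, 6) fits (10, 7); releases (1, 3), pool now (11, 10)


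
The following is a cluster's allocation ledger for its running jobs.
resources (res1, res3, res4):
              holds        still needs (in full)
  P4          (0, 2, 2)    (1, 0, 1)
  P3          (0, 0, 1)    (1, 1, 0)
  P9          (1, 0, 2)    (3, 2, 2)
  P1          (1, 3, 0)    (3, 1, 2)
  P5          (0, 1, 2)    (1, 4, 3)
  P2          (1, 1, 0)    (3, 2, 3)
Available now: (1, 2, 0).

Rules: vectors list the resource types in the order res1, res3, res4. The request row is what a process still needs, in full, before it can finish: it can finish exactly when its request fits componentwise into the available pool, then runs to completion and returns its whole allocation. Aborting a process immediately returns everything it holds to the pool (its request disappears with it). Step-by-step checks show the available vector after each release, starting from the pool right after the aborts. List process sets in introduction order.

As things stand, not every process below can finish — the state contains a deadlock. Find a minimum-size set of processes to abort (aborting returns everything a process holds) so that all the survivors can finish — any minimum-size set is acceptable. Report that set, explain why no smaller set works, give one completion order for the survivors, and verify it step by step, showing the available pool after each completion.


Abort P9 and P1.
Key observation: P2 was stuck for good until P9 and P1 gave back (2, 3, 2); in the order shown it finishes at step 2.
No one abort is enough; case by case: P4 alone leaves P9 blocked (short on res1); P3 alone leaves P9 blocked (short on res1); P9 alone leaves P1 blocked (short on res1); P1 alone leaves P9 blocked (short on res1); P5 alone leaves P9 blocked (short on res1); P2 alone leaves P9 blocked (short on res1).
Survivors finish in the order: P3, P2, P4, P5. Check, step by step (pool after the aborts first):
  pool = (3, 5, 2)
  run P3 (needs (1, 1, 0), free (3, 5, 2)); after release of (0, 0, 1) the pool is (3, 5, 3)
  run P2 (needs (3, 2, 3), free (3, 5, 3)); after release of (1, 1, 0) the pool is (4, 6, 3)
  run P4 (needs (1, 0, 1), free (4, 6, 3)); after release of (0, 2, 2) the pool is (4, 8, 5)
  run P5 (needs (1, 4, 3), free (4, 8, 5)); after release of (0, 1, 2) the pool is (4, 9, 7)


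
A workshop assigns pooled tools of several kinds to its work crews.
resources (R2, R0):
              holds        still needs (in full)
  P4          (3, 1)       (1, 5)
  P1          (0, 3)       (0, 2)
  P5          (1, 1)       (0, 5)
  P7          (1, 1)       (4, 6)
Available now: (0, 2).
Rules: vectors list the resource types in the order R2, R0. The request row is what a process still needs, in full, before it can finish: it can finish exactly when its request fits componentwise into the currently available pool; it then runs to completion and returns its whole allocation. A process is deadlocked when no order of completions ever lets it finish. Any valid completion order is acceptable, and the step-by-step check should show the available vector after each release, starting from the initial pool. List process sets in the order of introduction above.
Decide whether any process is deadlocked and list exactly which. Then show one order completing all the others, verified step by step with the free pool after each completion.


Nothing here is deadlocked.
Key observation: the pool covers P1 at once, and every later process fits after earlier releases.
The rest can finish in the order P1, P5, P4, P7. Check, step by step:
  pool = (0, 2)
  P1: need (0, 2) fits (0, 2); releases (0, 3), pool now (0, 5)
  P5: need (0, 5) fits (0, 5); releases (1, 1), pool now (1, 6)
  P4: need (1, 5) fits (1, 6); releases (3, 1), pool now (4, 7)
  P7: need (4, 6) fits (4, 7); releases (1, 1), pool now (5, 8)


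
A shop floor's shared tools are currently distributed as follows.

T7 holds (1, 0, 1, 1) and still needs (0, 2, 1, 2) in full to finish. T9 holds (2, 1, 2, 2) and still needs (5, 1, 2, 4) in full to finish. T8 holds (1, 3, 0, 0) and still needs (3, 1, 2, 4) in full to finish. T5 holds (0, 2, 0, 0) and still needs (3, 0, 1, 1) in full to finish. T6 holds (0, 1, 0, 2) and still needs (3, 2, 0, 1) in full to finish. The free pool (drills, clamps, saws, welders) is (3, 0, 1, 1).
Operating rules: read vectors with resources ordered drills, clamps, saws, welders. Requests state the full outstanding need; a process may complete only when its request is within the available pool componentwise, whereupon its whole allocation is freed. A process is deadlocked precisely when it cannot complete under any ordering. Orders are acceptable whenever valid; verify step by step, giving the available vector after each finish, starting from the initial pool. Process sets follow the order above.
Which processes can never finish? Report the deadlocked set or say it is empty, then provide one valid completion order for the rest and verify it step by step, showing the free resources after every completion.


Nothing here is deadlocked.
Key observation: the pool covers T5 at once, and every later process fits after earlier releases.
The rest can finish in the order T5, T6, T7, T8, T9. Walking it through:
  pool = (3, 0, 1, 1)
  run T5 (needs (3, 0, 1, 1), free (3, 0, 1, 1)); after release of (0, 2, 0, 0) the pool is (3, 2, 1, 1)
  run T6 (needs (3, 2, 0, 1), free (3, 2, 1, 1)); after release of (0, 1, 0, 2) the pool is (3, 3, 1, 3)
  run T7 (needs (0, 2, 1, 2), free (3, 3, 1, 3)); after release of (1, 0, 1, 1) the pool is (4, 3, 2, 4)
  run T8 (needs (3, 1, 2, 4), free (4, 3, 2, 4)); after release of (1, 3, 0, 0) the pool is (5, 6, 2, 4)
  run T9 (needs (5, 1, 2, 4), free (5, 6, 2, 4)); after release of (2, 1, 2, 2) the pool is (7, 7, 4, 6)


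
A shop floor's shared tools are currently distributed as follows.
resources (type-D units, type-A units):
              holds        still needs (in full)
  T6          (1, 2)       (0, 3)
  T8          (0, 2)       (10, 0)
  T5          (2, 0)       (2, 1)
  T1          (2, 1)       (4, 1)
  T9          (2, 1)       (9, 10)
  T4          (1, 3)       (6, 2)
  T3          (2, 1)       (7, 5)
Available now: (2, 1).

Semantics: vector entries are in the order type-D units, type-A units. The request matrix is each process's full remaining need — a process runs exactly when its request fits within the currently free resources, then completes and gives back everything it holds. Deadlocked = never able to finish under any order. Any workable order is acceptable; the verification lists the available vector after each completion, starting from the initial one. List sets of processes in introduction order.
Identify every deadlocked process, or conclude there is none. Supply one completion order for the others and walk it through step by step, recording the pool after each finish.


No process is deadlocked.
Key observation: the pool covers T5 at once, and every later process fits after earlier releases.
One completion order for the rest: T5, T1, T4, T3, T6, T8, T9. Check, step by step:
  pool = (2, 1)
  T5 needs (2, 1) <= (2, 1) -> finishes; pool += (2, 0) = (4, 1)
  T1 needs (4, 1) <= (4, 1) -> finishes; pool += (2, 1) = (6, 2)
  T4 needs (6, 2) <= (6, 2) -> finishes; pool += (1, 3) = (7, 5)
  T3 needs (7, 5) <= (7, 5) -> finishes; pool += (2, 1) = (9, 6)
  T6 needs (0, 3) <= (9, 6) -> finishes; pool += (1, 2) = (10, 8)
  T8 needs (10, 0) <= (10, 8) -> finishes; pool += (0, 2) = (10, 10)
  T9 needs (9, 10) <= (10, 10) -> finishes; pool += (2, 1) = (12, 11)


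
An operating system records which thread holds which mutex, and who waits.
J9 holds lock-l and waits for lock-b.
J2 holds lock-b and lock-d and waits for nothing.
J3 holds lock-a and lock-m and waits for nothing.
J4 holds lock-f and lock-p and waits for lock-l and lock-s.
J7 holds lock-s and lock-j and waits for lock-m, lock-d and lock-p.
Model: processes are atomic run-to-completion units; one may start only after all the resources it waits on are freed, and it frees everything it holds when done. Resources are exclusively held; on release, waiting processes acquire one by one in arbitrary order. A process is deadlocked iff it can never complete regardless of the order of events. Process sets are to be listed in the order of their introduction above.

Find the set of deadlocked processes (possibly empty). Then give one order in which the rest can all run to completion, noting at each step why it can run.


Deadlocked: J4 and J7.
Key observation: the waits loop around J4 -> J7 -> J4 with no way out; no other process is dragged down with it.
The rest can finish in the order J2, J9, J3.
Walking it through:
  run J2 (it waits on nothing); releases lock-b and lock-d
  J9: everything it awaited (lock-b) is free; runs, freeing lock-l
  run J3 (it waits on nothing); releases lock-a and lock-m


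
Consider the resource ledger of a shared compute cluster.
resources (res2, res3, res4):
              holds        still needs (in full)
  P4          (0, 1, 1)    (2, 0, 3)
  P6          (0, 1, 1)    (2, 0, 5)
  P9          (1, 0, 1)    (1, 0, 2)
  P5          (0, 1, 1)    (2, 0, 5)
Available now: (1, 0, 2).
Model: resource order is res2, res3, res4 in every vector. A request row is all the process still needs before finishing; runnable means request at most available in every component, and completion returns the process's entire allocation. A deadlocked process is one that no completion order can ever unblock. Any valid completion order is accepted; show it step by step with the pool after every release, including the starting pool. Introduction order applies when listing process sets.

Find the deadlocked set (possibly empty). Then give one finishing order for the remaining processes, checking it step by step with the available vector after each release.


The deadlocked set is P6 and P5.
Key observation: the wall is res4: completing P9, P4 brings the pool only to (2, 1, 4), and all the rest need more.
The rest can finish in the order P9, P4. Step-by-step check:
  pool = (1, 0, 2)
  P9: need (1, 0, 2) fits (1, 0, 2); releases (1, 0, 1), pool now (2, 0, 3)
  P4: need (2, 0, 3) fits (2, 0, 3); releases (0, 1, 1), pool now (2, 1, 4)
None of the blocked processes ever fits:
  P6 cannot run: need (2, 0, 5) vs free (2, 1, 4) (insufficient res4)
  P5 cannot run: need (2, 0, 5) vs free (2, 1, 4) (insufficient res4)


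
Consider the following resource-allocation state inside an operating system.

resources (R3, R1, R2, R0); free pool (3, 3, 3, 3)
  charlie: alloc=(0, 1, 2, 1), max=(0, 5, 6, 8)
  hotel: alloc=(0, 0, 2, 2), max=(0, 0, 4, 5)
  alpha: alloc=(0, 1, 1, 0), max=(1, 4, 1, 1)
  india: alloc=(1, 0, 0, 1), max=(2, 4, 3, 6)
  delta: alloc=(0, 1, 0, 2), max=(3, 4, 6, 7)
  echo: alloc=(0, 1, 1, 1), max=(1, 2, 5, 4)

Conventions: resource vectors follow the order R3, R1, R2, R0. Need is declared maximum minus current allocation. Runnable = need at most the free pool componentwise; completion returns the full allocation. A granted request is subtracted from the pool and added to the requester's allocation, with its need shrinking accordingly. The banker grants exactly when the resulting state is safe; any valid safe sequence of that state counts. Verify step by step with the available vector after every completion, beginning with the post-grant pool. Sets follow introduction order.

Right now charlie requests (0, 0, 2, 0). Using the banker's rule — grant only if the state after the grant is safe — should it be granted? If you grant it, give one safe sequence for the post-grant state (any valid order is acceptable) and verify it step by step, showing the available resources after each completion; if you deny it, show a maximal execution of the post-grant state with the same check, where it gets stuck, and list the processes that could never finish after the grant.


GRANT: granting preserves safety; a valid post-grant sequence is alpha, hotel, india, echo, charlie, delta.
Key observation: after the grant the pool drops to (3, 3, 1, 3), which still lets alpha finish first and unwind the rest.
Step-by-step check of the post-grant state:
  pool = (3, 3, 1, 3)
  alpha: need (1, 3, 0, 1) fits (3, 3, 1, 3); releases (0, 1, 1, 0), pool now (3, 4, 2, 3)
  hotel: need (0, 0, 2, 3) fits (3, 4, 2, 3); releases (0, 0, 2, 2), pool now (3, 4, 4, 5)
  india: need (1, 4, 3, 5) fits (3, 4, 4, 5); releases (1, 0, 0, 1), pool now (4, 4, 4, 6)
  echo: need (1, 1, 4, 3) fits (4, 4, 4, 6); releases (0, 1, 1, 1), pool now (4, 5, 5, 7)
  charlie: need (0, 4, 2, 7) fits (4, 5, 5, 7); releases (0, 1, 4, 1), pool now (4, 6, 9, 8)
  delta: need (3, 3, 6, 5) fits (4, 6, 9, 8); releases (0, 1, 0, 2), pool now (4, 7, 9, 10)


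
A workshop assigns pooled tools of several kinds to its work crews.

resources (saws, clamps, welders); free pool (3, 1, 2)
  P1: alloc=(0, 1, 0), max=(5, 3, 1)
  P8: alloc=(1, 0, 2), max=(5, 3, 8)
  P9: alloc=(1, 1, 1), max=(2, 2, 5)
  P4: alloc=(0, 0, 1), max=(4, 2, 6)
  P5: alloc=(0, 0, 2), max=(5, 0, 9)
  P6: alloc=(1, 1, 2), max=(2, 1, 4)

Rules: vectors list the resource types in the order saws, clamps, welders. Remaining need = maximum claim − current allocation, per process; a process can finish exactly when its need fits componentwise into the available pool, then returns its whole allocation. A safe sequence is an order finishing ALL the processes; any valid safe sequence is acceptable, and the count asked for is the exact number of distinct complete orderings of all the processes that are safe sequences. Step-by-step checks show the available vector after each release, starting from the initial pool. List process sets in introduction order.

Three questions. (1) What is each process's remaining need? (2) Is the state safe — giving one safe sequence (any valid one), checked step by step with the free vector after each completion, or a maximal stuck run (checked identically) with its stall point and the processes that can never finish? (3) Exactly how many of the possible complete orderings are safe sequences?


(1) Need matrix, components ordered saws, clamps, welders:
  P1: (5, 2, 1)
  P8: (4, 3, 6)
  P9: (1, 1, 4)
  P4: (4, 2, 5)
  P5: (5, 0, 7)
  P6: (1, 0, 2)
(2) SAFE. One safe sequence: P6, P9, P4, P8, P5, P1.
Key observation: the first exact fit in this order is P6 — it needs (1, 0, 2) with (3, 1, 2) free, meeting a requested resource to the last unit.
Check, step by step:
  pool = (3, 1, 2)
  P6: need (1, 0, 2) fits (3, 1, 2); releases (1, 1, 2), pool now (4, 2, 4)
  P9: need (1, 1, 4) fits (4, 2, 4); releases (1, 1, 1), pool now (5, 3, 5)
  P4: need (4, 2, 5) fits (5, 3, 5); releases (0, 0, 1), pool now (5, 3, 6)
  P8: need (4, 3, 6) fits (5, 3, 6); releases (1, 0, 2), pool now (6, 3, 8)
  P5: need (5, 0, 7) fits (6, 3, 8); releases (0, 0, 2), pool now (6, 3, 10)
  P1: need (5, 2, 1) fits (6, 3, 10); releases (0, 1, 0), pool now (6, 4, 10)
(3) Precisely 4 of the possible complete orderings are safe sequences.


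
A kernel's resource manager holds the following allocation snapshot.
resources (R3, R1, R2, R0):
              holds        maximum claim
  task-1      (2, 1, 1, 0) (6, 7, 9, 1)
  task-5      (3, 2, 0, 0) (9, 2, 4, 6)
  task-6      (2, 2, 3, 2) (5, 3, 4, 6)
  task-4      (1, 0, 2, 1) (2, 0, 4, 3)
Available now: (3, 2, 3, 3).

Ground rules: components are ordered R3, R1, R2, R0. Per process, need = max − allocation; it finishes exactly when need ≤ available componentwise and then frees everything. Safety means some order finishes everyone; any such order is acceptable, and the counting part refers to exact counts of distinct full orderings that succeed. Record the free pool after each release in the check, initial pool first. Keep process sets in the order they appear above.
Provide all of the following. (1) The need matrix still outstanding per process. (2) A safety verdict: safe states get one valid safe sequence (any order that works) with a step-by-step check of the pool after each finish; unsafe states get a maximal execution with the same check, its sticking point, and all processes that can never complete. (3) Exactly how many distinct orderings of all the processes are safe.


(1) Need matrix, components ordered R3, R1, R2, R0:
  task-1: (4, 6, 8, 1)
  task-5: (6, 0, 4, 6)
  task-6: (3, 1, 1, 4)
  task-4: (1, 0, 2, 2)
(2) SAFE — a valid safe sequence is task-4, task-6, task-5, task-1.
Key observation: the first exact fit in this order is task-6 — it needs (3, 1, 1, 4) with (4, 2, 5, 4) free, meeting a requested resource to the last unit.
Check, step by step:
  pool = (3, 2, 3, 3)
  task-4: need (1, 0, 2, 2) fits (3, 2, 3, 3); releases (1, 0, 2, 1), pool now (4, 2, 5, 4)
  task-6: need (3, 1, 1, 4) fits (4, 2, 5, 4); releases (2, 2, 3, 2), pool now (6, 4, 8, 6)
  task-5: need (6, 0, 4, 6) fits (6, 4, 8, 6); releases (3, 2, 0, 0), pool now (9, 6, 8, 6)
  task-1: need (4, 6, 8, 1) fits (9, 6, 8, 6); releases (2, 1, 1, 0), pool now (11, 7, 9, 6)
(3) The exact count: 1 of the possible complete orderings is a safe sequence.
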